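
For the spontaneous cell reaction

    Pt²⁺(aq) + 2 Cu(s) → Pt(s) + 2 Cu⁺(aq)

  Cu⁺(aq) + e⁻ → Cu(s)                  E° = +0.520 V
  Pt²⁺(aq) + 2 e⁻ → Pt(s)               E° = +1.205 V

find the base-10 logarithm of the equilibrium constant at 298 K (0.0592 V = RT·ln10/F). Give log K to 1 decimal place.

log K = 23.1

The Pt²⁺/Pt couple is reduced (cathode); E°cell = +1.205 − (+0.520) = +0.685 V with n = 2.
At equilibrium E = 0, so log K = nE°cell / 0.0592 = (2)(+0.685) / 0.0592 = 23.1.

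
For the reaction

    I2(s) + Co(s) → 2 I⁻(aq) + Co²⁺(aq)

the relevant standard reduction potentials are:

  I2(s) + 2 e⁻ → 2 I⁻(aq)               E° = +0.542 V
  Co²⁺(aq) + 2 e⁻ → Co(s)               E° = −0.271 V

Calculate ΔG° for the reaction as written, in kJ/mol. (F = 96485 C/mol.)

In the reaction as written I2(s) is reduced, so the I₂/I⁻ couple is the cathode and Co²⁺/Co is the anode.
E°cell = +0.542 − (−0.271) = +0.813 V; balancing electrons gives n = 2.
ΔG° = −nFE°cell = −(2)(96485)(+0.813) J/mol = −157 kJ/mol.

−157 kJ/mol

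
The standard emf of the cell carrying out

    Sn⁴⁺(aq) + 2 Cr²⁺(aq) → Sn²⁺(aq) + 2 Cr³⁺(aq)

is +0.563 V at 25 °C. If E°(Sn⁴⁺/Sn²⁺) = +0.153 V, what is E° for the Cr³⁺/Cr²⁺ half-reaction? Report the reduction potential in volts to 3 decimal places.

In the reaction as written the Sn⁴⁺/Sn²⁺ couple is reduced (cathode) and Cr³⁺/Cr²⁺ is oxidized (anode), so E°cell = E°(Sn⁴⁺/Sn²⁺) − E°(Cr³⁺/Cr²⁺).
E°(Cr³⁺/Cr²⁺) = E°(cathode) − E°cell = +0.153 − (+0.563) = −0.410 V.

−0.410 V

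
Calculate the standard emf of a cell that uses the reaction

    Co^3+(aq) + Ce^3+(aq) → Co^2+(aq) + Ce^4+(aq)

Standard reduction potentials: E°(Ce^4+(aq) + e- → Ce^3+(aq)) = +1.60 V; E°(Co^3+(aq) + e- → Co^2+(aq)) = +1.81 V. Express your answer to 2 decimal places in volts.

Co^3+(aq) gains electrons, so the Co³⁺/Co²⁺ couple is the cathode; the Ce⁴⁺/Ce³⁺ couple is the anode.
E°cell = E°(cathode) − E°(anode) = +1.81 − (+1.60) = +0.21 V.
The positive value indicates the reaction is spontaneous as written.

+0.21 V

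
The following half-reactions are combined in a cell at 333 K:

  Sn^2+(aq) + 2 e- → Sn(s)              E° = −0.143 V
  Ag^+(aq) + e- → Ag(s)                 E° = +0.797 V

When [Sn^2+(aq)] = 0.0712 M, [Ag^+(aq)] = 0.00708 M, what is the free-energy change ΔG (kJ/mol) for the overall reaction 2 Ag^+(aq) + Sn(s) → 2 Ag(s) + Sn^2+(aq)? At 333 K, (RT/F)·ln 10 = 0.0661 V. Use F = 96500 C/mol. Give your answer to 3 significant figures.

−161 kJ/mol

With Ag⁺/Ag reduced at the cathode, E°cell = +0.797 − (−0.143) = +0.940 V and n = 2.
Here Q = [Sn^2+(aq)] / [Ag^+(aq)]^2 = 1.42×10^3 (log Q = 3.152), giving E = +0.940 − (0.0661/2)·(3.152) = +0.8358 V.
ΔG = −nFE = −(2)(96500)(+0.8358) J/mol = −161 kJ/mol.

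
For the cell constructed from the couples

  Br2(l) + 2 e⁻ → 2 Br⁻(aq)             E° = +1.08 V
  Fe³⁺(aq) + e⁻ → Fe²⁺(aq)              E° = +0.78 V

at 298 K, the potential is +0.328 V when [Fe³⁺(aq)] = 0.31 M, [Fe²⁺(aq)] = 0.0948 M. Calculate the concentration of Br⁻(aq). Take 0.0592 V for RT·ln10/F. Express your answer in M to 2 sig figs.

With Br₂/Br⁻ at the cathode and Fe³⁺/Fe²⁺ at the anode, E°cell = +1.08 − (+0.78) = +0.30 V (n = 2).
From the Nernst equation, log Q = n(E° − E)/0.0592 = 2·(+0.30 − (+0.328))/0.0592 = −0.946.
Balancing electrons gives Br2(l) + 2 Fe²⁺(aq) → 2 Br⁻(aq) + 2 Fe³⁺(aq); thus Q = ([Br⁻(aq)]^2·[Fe³⁺(aq)]^2) / [Fe²⁺(aq)]^2.
Solving for the unknown gives log [Br⁻(aq)] = −0.988, so [Br⁻(aq)] ≈ 0.10 M.

0.10 M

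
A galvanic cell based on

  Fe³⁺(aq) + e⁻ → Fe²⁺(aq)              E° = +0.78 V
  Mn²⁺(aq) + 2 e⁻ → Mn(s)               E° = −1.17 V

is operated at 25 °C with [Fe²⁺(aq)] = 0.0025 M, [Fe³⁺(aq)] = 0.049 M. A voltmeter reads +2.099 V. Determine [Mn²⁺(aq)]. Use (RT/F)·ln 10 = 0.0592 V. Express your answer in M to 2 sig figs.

0.0036 M

The Fe³⁺/Fe²⁺ couple has the larger reduction potential, so it is the cathode: E°cell = +0.78 − (−1.17) = +1.95 V and n = 2.
Rearranging E = E° − (0.0592/n)·log Q gives log Q = 2(+1.95 − (+2.099))/0.0592 = −5.034.
The balanced reaction is 2 Fe³⁺(aq) + Mn(s) → 2 Fe²⁺(aq) + Mn²⁺(aq), so Q = ([Fe²⁺(aq)]^2·[Mn²⁺(aq)]) / [Fe³⁺(aq)]^2.
Substituting the known concentrations and solving, log [Mn²⁺(aq)] = −2.449 and [Mn²⁺(aq)] = 0.0036 M.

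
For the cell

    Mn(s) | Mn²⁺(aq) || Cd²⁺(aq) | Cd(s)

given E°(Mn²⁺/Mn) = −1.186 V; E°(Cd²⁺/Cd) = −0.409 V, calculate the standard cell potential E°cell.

By convention the left-hand electrode in cell notation is the anode (oxidation) and the right-hand electrode is the cathode (reduction).
E°cell = E°(right) − E°(left) = −0.409 − (−1.186) = +0.777 V.

+0.777 V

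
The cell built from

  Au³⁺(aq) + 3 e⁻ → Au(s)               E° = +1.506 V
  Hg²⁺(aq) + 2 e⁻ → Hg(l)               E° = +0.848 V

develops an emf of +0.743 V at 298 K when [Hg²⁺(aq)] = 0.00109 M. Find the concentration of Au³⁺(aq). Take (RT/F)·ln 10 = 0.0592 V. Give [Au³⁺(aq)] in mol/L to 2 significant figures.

The Au³⁺/Au couple has the larger reduction potential, so it is the cathode: E°cell = +1.506 − (+0.848) = +0.658 V and n = 6.
Since E = E° − (0.0592/n)·log Q, log Q = n(E° − E)/0.0592 = −8.615.
The balanced reaction is 2 Au³⁺(aq) + 3 Hg(l) → 2 Au(s) + 3 Hg²⁺(aq), so Q = [Hg²⁺(aq)]^3 / [Au³⁺(aq)]^2.
Substituting the known concentrations and solving, log [Au³⁺(aq)] = −0.136 and [Au³⁺(aq)] = 0.73 M.

0.73 M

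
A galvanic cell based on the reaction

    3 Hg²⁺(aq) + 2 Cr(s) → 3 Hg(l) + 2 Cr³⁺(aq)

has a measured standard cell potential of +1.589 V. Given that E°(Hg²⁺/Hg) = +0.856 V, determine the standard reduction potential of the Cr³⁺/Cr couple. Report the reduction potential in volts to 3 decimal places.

In the reaction as written the Hg²⁺/Hg couple is reduced (cathode) and Cr³⁺/Cr is oxidized (anode), so E°cell = E°(Hg²⁺/Hg) − E°(Cr³⁺/Cr).
E°(Cr³⁺/Cr) = E°(cathode) − E°cell = +0.856 − (+1.589) = −0.733 V.

−0.733 V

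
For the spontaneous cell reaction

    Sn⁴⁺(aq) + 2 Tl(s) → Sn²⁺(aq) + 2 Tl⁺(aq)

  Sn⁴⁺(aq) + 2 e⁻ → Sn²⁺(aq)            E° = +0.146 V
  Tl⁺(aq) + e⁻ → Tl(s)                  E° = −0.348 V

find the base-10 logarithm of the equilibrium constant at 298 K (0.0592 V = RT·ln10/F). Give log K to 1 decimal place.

log K = 16.7

The Sn⁴⁺/Sn²⁺ couple is reduced (cathode); E°cell = +0.146 − (−0.348) = +0.494 V with n = 2.
At equilibrium E = 0, so log K = nE°cell / 0.0592 = (2)(+0.494) / 0.0592 = 16.7.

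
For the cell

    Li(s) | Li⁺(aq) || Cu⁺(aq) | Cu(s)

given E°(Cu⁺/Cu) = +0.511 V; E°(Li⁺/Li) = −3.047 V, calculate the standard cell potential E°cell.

By convention the left-hand electrode in cell notation is the anode (oxidation) and the right-hand electrode is the cathode (reduction).
E°cell = E°(right) − E°(left) = +0.511 − (−3.047) = +3.558 V.

+3.558 V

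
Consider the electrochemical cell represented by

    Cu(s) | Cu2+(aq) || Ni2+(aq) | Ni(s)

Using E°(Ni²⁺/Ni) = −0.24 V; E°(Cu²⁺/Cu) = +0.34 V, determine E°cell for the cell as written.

By convention the left-hand electrode in cell notation is the anode (oxidation) and the right-hand electrode is the cathode (reduction).
E°cell = E°(right) − E°(left) = −0.24 − (+0.34) = −0.58 V.
The negative sign shows that, as written, the cell would require an external voltage to drive the reaction.

−0.58 V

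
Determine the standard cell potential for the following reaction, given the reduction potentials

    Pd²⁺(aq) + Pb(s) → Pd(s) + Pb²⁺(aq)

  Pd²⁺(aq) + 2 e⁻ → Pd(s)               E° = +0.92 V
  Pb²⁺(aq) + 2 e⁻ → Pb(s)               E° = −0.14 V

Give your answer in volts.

+1.06 V

In the reaction as written, Pd²⁺(aq) is reduced (cathode) and Pb²⁺(aq) is produced by oxidation at the anode.
E°cell = E°(cathode) − E°(anode) = +0.92 − (−0.14) = +1.06 V.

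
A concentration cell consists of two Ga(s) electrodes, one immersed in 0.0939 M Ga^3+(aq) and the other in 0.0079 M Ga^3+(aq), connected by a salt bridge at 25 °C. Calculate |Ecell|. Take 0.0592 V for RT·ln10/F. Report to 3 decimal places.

For a concentration cell E°cell = 0, since both electrodes use the same couple.
The compartment with the higher Ga^3+(aq) concentration (0.0939 M) acts as the cathode; ions are reduced there and produced at the dilute (0.0079 M) anode.
With n = 3, Ecell = −(0.0592/3)·log([dilute]/[conc]) = −(0.0592/3)·log(0.0079/0.0939) = +0.021 V.

0.021 V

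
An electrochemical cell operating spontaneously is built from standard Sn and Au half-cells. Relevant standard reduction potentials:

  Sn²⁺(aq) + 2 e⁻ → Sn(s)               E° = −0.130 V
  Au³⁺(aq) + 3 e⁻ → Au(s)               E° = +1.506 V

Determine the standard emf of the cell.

+1.636 V

The Au³⁺/Au couple has the higher E°, so Au ion is reduced (cathode) and Sn is oxidized (anode).
E°cell = E°(cathode) − E°(anode) = +1.506 − (−0.130) = +1.636 V.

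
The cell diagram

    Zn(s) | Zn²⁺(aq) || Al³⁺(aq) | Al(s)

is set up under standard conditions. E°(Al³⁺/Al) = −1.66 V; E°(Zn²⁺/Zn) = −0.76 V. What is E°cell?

By convention the left-hand electrode in cell notation is the anode (oxidation) and the right-hand electrode is the cathode (reduction).
E°cell = E°(right) − E°(left) = −1.66 − (−0.76) = −0.90 V.
The negative sign shows that, as written, the cell would require an external voltage to drive the reaction.

−0.90 V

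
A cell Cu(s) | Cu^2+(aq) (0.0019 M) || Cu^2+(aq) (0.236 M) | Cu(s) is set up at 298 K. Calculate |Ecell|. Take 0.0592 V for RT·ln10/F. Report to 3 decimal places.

For a concentration cell E°cell = 0, since both electrodes use the same couple.
The compartment with the higher Cu^2+(aq) concentration (0.236 M) acts as the cathode; ions are reduced there and produced at the dilute (0.0019 M) anode.
With n = 2, Ecell = −(0.0592/2)·log([dilute]/[conc]) = −(0.0592/2)·log(0.0019/0.236) = +0.062 V.

0.062 V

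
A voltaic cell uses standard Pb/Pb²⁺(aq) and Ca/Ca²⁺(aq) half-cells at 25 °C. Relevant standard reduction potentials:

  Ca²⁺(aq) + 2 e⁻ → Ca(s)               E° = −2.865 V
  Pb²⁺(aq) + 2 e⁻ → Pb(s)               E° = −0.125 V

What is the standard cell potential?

The Pb²⁺/Pb couple has the higher E°, so Pb ion is reduced (cathode) and Ca is oxidized (anode).
E°cell = E°(cathode) − E°(anode) = −0.125 − (−2.865) = +2.740 V.

+2.740 V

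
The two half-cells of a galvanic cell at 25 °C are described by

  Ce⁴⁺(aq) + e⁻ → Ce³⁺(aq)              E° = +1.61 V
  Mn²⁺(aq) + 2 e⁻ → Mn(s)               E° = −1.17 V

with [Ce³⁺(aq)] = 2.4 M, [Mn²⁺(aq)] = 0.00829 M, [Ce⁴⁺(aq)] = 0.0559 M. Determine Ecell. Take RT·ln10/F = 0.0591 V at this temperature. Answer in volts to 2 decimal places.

+2.75 V

Since E°(Ce⁴⁺/Ce³⁺) > E°(Mn²⁺/Mn), Ce⁴⁺/Ce³⁺ serves as the cathode.
E°cell = +1.61 − (−1.17) = +2.78 V, with n = 2 electrons transferred.
For the overall reaction 2 Ce⁴⁺(aq) + Mn(s) → 2 Ce³⁺(aq) + Mn²⁺(aq), Q = ([Ce³⁺(aq)]^2·[Mn²⁺(aq)]) / [Ce⁴⁺(aq)]^2 = 15.3, giving log Q = 1.184.
E = E° − (0.0591/n)·log Q = +2.78 − (0.0591/2)(1.184) = +2.75 V.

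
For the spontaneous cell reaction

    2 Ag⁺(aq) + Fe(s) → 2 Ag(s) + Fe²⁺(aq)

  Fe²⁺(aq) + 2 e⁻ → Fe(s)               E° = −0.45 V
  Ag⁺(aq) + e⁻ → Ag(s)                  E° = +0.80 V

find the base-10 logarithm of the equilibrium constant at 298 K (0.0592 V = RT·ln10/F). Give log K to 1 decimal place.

The Ag⁺/Ag couple is reduced (cathode); E°cell = +0.80 − (−0.45) = +1.25 V with n = 2.
At equilibrium E = 0, so log K = nE°cell / 0.0592 = (2)(+1.25) / 0.0592 = 42.2.

log K = 42.2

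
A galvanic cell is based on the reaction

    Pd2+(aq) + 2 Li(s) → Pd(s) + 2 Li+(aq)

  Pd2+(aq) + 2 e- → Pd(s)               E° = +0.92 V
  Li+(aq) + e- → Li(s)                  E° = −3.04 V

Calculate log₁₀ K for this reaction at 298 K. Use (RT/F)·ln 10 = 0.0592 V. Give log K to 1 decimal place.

The Pd²⁺/Pd couple is reduced (cathode); E°cell = +0.92 − (−3.04) = +3.96 V with n = 2.
At equilibrium E = 0, so log K = nE°cell / 0.0592 = (2)(+3.96) / 0.0592 = 133.8.

log K = 133.8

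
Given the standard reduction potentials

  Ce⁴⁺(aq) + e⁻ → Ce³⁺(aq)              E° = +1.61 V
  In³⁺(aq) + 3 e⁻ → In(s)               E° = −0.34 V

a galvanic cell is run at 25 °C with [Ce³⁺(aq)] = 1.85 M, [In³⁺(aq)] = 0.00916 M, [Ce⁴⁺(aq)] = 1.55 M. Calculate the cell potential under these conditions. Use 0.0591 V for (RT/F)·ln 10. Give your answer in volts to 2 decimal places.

The Ce⁴⁺/Ce³⁺ couple has the more positive E°, so it is the cathode; In³⁺/In is the anode.
E°cell = E°cat − E°an = +1.61 − (−0.34) = +1.95 V; n = 3.
For the overall reaction 3 Ce⁴⁺(aq) + In(s) → 3 Ce³⁺(aq) + In³⁺(aq), Q = ([Ce³⁺(aq)]^3·[In³⁺(aq)]) / [Ce⁴⁺(aq)]^3 = 0.0156, giving log Q = −1.808.
E = E° − (0.0591/n)·log Q = +1.95 − (0.0591/3)(−1.808) = +1.99 V.

+1.99 V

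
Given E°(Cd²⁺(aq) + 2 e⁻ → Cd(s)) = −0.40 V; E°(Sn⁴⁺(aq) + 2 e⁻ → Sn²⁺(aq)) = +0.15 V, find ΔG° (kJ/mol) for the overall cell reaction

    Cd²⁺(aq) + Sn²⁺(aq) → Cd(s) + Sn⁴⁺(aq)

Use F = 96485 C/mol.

+106 kJ/mol

In the reaction as written Cd²⁺(aq) is reduced, so the Cd²⁺/Cd couple is the cathode and Sn⁴⁺/Sn²⁺ is the anode.
E°cell = −0.40 − (+0.15) = −0.55 V; balancing electrons gives n = 2.
ΔG° = −nFE°cell = −(2)(96485)(−0.55) J/mol = +106 kJ/mol.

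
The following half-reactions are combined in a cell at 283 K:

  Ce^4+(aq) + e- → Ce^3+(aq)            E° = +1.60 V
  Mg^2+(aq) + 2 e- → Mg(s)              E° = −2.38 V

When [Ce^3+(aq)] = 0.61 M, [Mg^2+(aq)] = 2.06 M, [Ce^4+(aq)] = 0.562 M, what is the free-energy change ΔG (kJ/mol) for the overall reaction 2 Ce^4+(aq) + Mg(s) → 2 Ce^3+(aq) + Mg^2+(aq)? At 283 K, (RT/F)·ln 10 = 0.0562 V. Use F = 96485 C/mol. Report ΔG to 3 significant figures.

E°cell = +1.60 − (−2.38) = +3.98 V; the balanced reaction transfers n = 2 electrons.
Here Q = ([Ce^3+(aq)]^2·[Mg^2+(aq)]) / [Ce^4+(aq)]^2 = 2.43 (log Q = 0.385), giving E = +3.98 − (0.0562/2)·(0.385) = +3.9692 V.
Then ΔG = −nFE = −2 × 96485 × +3.9692 J/mol = −766 kJ/mol.

−766 kJ/mol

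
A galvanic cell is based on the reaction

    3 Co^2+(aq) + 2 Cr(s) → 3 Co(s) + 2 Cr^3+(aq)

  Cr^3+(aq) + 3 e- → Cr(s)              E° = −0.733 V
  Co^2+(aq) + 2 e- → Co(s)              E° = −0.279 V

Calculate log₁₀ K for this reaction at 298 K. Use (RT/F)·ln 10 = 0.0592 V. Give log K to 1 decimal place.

The Co²⁺/Co couple is reduced (cathode); E°cell = −0.279 − (−0.733) = +0.454 V with n = 6.
At equilibrium E = 0, so log K = nE°cell / 0.0592 = (6)(+0.454) / 0.0592 = 46.0.

log K = 46.0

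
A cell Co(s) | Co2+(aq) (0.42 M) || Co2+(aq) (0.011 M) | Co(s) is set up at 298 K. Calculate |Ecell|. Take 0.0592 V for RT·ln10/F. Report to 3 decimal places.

For a concentration cell E°cell = 0, since both electrodes use the same couple.
The compartment with the higher Co2+(aq) concentration (0.42 M) acts as the cathode; ions are reduced there and produced at the dilute (0.011 M) anode.
With n = 2, Ecell = −(0.0592/2)·log([dilute]/[conc]) = −(0.0592/2)·log(0.011/0.42) = +0.047 V.

0.047 V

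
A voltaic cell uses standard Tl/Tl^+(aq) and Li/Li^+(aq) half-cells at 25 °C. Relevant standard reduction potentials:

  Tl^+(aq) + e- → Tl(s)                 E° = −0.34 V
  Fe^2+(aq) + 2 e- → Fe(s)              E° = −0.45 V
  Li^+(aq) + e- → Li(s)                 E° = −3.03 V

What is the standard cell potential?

The Tl⁺/Tl couple has the higher E°, so Tl ion is reduced (cathode) and Li is oxidized (anode).
E°cell = E°(cathode) − E°(anode) = −0.34 − (−3.03) = +2.69 V.

+2.69 V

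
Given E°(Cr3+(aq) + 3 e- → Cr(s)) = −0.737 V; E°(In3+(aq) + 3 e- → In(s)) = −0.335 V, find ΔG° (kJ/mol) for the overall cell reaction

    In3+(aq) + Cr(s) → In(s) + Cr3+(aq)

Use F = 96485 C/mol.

−116 kJ/mol

In the reaction as written In3+(aq) is reduced, so the In³⁺/In couple is the cathode and Cr³⁺/Cr is the anode.
E°cell = −0.335 − (−0.737) = +0.402 V; balancing electrons gives n = 3.
ΔG° = −nFE°cell = −(3)(96485)(+0.402) J/mol = −116 kJ/mol.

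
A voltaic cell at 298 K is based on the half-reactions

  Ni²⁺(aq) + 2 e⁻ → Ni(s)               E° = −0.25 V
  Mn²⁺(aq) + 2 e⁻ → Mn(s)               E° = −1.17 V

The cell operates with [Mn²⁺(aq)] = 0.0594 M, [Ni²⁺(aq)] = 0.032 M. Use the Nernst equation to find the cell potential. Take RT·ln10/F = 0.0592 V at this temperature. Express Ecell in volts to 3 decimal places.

+0.912 V

Since E°(Ni²⁺/Ni) > E°(Mn²⁺/Mn), Ni²⁺/Ni serves as the cathode.
E°cell = −0.25 − (−1.17) = +0.92 V, with n = 2 electrons transferred.
The balanced reaction is Ni²⁺(aq) + Mn(s) → Ni(s) + Mn²⁺(aq), so Q = [Mn²⁺(aq)] / [Ni²⁺(aq)] = 1.86 and log Q = 0.269.
By the Nernst equation, E = +0.92 − (0.0592/2)·(0.269) = +0.912 V.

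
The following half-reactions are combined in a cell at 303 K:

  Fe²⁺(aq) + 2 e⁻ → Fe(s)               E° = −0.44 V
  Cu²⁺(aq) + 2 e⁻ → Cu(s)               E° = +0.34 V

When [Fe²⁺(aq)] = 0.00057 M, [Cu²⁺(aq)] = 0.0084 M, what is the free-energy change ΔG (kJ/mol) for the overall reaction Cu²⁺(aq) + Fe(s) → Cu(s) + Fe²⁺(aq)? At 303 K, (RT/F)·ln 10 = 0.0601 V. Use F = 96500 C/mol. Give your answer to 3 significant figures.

With Cu²⁺/Cu reduced at the cathode, E°cell = +0.34 − (−0.44) = +0.78 V and n = 2.
Here Q = [Fe²⁺(aq)] / [Cu²⁺(aq)] = 0.0679 (log Q = −1.168), giving E = +0.78 − (0.0601/2)·(−1.168) = +0.8151 V.
ΔG = −nFE = −(2)(96500)(+0.8151) J/mol = −157 kJ/mol.

−157 kJ/mol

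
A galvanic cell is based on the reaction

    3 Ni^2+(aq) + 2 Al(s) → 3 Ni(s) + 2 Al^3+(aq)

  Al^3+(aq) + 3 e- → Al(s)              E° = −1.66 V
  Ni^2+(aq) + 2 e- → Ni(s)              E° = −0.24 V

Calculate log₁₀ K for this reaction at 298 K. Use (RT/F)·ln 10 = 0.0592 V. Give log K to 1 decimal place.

log K = 143.9

The Ni²⁺/Ni couple is reduced (cathode); E°cell = −0.24 − (−1.66) = +1.42 V with n = 6.
At equilibrium E = 0, so log K = nE°cell / 0.0592 = (6)(+1.42) / 0.0592 = 143.9.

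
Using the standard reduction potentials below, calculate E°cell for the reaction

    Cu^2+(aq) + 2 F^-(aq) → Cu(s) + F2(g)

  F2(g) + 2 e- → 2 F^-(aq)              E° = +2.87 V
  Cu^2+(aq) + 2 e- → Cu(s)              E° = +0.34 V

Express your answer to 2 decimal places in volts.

Cu^2+(aq) gains electrons, so the Cu²⁺/Cu couple is the cathode; the F₂/F⁻ couple is the anode.
E°cell = E°(cathode) − E°(anode) = +0.34 − (+2.87) = −2.53 V.
The negative E°cell means the reaction is non-spontaneous in the direction written.

−2.53 V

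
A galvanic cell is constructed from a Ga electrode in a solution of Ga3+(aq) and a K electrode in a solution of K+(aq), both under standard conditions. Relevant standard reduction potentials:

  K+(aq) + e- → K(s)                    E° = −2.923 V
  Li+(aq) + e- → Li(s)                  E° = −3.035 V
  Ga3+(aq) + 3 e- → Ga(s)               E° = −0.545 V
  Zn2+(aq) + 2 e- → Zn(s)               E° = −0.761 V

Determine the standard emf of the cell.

+2.378 V

Of the two couples in this cell, the one with the more positive reduction potential is reduced at the cathode: here that is Ga³⁺/Ga (−0.545 V); K⁺/K (−2.923 V) is the anode.
E°cell = E°(cathode) − E°(anode) = −0.545 − (−2.923) = +2.378 V.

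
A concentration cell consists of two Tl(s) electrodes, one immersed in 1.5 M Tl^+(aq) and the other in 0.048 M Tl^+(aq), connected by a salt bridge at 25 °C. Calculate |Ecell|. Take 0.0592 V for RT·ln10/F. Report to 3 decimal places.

0.088 V

For a concentration cell E°cell = 0, since both electrodes use the same couple.
The compartment with the higher Tl^+(aq) concentration (1.5 M) acts as the cathode; ions are reduced there and produced at the dilute (0.048 M) anode.
With n = 1, Ecell = −(0.0592/1)·log([dilute]/[conc]) = −(0.0592/1)·log(0.048/1.5) = +0.088 V.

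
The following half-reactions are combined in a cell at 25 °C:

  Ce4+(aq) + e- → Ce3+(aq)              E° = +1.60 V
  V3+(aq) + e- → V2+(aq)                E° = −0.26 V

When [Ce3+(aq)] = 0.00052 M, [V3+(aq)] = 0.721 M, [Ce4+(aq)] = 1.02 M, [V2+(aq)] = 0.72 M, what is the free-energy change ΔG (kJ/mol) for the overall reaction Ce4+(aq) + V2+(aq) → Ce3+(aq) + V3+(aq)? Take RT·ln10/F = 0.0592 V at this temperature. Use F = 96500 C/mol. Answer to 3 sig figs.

−198 kJ/mol

E°cell = +1.60 − (−0.26) = +1.86 V; the balanced reaction transfers n = 1 electron.
The reaction quotient is ([Ce3+(aq)]·[V3+(aq)]) / ([Ce4+(aq)]·[V2+(aq)]) = 0.000511; by Nernst, E = +1.86 − (0.0592/1)(−3.292) = +2.0549 V.
Finally ΔG = −nFE = −(1)(96500 C/mol)(+2.0549 V) = −198 kJ/mol.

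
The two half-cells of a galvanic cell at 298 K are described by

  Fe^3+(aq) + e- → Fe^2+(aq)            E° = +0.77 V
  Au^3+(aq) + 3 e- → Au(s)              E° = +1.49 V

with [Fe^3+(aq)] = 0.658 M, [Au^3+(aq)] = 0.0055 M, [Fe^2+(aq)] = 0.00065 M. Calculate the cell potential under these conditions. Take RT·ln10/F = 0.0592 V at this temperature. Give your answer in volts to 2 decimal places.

Since E°(Au³⁺/Au) > E°(Fe³⁺/Fe²⁺), Au³⁺/Au serves as the cathode.
The standard potential is +1.49 − (+0.77) = +0.72 V and the balanced reaction transfers n = 3 electrons.
For the overall reaction Au^3+(aq) + 3 Fe^2+(aq) → Au(s) + 3 Fe^3+(aq), Q = [Fe^3+(aq)]^3 / ([Au^3+(aq)]·[Fe^2+(aq)]^3) = 1.89×10^11, giving log Q = 11.276.
By the Nernst equation, E = +0.72 − (0.0592/3)·(11.276) = +0.50 V.

+0.50 V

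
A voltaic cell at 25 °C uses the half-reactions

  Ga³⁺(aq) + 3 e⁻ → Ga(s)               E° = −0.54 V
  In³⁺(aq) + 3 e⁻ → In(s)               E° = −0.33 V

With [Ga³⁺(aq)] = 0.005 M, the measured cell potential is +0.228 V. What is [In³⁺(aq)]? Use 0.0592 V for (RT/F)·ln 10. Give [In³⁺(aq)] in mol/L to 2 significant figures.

With In³⁺/In at the cathode and Ga³⁺/Ga at the anode, E°cell = −0.33 − (−0.54) = +0.21 V (n = 3).
From the Nernst equation, log Q = n(E° − E)/0.0592 = 3·(+0.21 − (+0.228))/0.0592 = −0.912.
Balancing electrons gives In³⁺(aq) + Ga(s) → In(s) + Ga³⁺(aq); thus Q = [Ga³⁺(aq)] / [In³⁺(aq)].
Solving for the unknown gives log [In³⁺(aq)] = −1.389, so [In³⁺(aq)] ≈ 0.041 M.

0.041 M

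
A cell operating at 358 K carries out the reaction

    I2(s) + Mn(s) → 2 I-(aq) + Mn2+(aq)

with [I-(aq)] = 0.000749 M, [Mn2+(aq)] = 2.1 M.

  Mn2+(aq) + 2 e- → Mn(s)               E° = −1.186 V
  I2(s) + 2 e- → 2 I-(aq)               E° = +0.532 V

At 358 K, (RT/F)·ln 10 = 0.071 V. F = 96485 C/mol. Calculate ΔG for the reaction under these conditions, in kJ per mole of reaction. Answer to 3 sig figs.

−372 kJ/mol

E°cell = +0.532 − (−1.186) = +1.718 V; the balanced reaction transfers n = 2 electrons.
Here Q = [I-(aq)]^2·[Mn2+(aq)] = 1.18×10^−6 (log Q = −5.929), giving E = +1.718 − (0.071/2)·(−5.929) = +1.9285 V.
ΔG = −nFE = −(2)(96485)(+1.9285) J/mol = −372 kJ/mol.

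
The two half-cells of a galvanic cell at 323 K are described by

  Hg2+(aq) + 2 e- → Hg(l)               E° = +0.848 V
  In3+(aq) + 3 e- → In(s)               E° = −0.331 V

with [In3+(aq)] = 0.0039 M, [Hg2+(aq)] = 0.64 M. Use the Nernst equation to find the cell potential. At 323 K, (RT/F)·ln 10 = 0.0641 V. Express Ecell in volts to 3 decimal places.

The Hg²⁺/Hg couple has the more positive E°, so it is the cathode; In³⁺/In is the anode.
E°cell = E°cat − E°an = +0.848 − (−0.331) = +1.179 V; n = 6.
The balanced reaction is 3 Hg2+(aq) + 2 In(s) → 3 Hg(l) + 2 In3+(aq), so Q = [In3+(aq)]^2 / [Hg2+(aq)]^3 = 5.8×10^−5 and log Q = −4.236.
E = E° − (0.0641/n)·log Q = +1.179 − (0.0641/6)(−4.236) = +1.224 V.

+1.224 V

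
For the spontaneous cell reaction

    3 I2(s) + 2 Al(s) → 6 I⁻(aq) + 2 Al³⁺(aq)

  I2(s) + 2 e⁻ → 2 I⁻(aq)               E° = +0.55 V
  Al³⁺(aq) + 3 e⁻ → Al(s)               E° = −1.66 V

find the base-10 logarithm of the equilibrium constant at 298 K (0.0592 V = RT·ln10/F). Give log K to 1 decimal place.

log K = 224.0

The I₂/I⁻ couple is reduced (cathode); E°cell = +0.55 − (−1.66) = +2.21 V with n = 6.
At equilibrium E = 0, so log K = nE°cell / 0.0592 = (6)(+2.21) / 0.0592 = 224.0.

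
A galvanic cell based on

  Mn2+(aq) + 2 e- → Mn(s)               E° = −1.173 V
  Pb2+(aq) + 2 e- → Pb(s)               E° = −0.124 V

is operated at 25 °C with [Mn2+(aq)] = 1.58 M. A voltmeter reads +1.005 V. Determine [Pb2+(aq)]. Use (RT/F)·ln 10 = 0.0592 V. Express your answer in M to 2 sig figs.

With Pb²⁺/Pb at the cathode and Mn²⁺/Mn at the anode, E°cell = −0.124 − (−1.173) = +1.049 V (n = 2).
Rearranging E = E° − (0.0592/n)·log Q gives log Q = 2(+1.049 − (+1.005))/0.0592 = 1.486.
Balancing electrons gives Pb2+(aq) + Mn(s) → Pb(s) + Mn2+(aq); thus Q = [Mn2+(aq)] / [Pb2+(aq)].
Substituting the known concentrations and solving, log [Pb2+(aq)] = −1.287 and [Pb2+(aq)] = 0.052 M.

0.052 M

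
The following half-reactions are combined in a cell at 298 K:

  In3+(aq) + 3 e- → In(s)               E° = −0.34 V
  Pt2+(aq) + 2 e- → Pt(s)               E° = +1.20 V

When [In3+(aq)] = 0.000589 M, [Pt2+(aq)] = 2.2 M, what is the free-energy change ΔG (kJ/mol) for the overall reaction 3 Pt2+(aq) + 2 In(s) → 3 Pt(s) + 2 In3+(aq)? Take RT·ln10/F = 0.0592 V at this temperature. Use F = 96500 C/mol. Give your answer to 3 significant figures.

The standard cell potential is +1.20 − (−0.34) = +1.54 V, with n = 6 electrons in the balanced equation.
Here Q = [In3+(aq)]^2 / [Pt2+(aq)]^3 = 3.26×10^−8 (log Q = −7.487), giving E = +1.54 − (0.0592/6)·(−7.487) = +1.6139 V.
Finally ΔG = −nFE = −(6)(96500 C/mol)(+1.6139 V) = −934 kJ/mol.

−934 kJ/mol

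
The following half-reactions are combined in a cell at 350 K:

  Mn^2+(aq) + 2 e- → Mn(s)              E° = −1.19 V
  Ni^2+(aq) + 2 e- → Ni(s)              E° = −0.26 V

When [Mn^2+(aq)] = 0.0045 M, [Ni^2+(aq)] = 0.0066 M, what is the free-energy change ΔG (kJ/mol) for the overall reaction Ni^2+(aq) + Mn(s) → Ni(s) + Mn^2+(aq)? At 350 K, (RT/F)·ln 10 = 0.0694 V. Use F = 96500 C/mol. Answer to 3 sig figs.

−181 kJ/mol

E°cell = −0.26 − (−1.19) = +0.93 V; the balanced reaction transfers n = 2 electrons.
The reaction quotient is [Mn^2+(aq)] / [Ni^2+(aq)] = 0.682; by Nernst, E = +0.93 − (0.0694/2)(−0.166) = +0.9358 V.
Finally ΔG = −nFE = −(2)(96500 C/mol)(+0.9358 V) = −181 kJ/mol.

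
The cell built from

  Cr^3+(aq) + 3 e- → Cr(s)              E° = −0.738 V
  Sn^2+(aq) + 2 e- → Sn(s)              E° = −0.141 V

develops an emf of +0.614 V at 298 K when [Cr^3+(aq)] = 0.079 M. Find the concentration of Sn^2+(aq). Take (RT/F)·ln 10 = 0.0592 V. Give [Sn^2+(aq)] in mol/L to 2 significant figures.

The Sn²⁺/Sn couple has the larger reduction potential, so it is the cathode: E°cell = −0.141 − (−0.738) = +0.597 V and n = 6.
From the Nernst equation, log Q = n(E° − E)/0.0592 = 6·(+0.597 − (+0.614))/0.0592 = −1.723.
The balanced reaction is 3 Sn^2+(aq) + 2 Cr(s) → 3 Sn(s) + 2 Cr^3+(aq), so Q = [Cr^3+(aq)]^2 / [Sn^2+(aq)]^3.
Solving for the unknown gives log [Sn^2+(aq)] = −0.161, so [Sn^2+(aq)] ≈ 0.69 M.

0.69 M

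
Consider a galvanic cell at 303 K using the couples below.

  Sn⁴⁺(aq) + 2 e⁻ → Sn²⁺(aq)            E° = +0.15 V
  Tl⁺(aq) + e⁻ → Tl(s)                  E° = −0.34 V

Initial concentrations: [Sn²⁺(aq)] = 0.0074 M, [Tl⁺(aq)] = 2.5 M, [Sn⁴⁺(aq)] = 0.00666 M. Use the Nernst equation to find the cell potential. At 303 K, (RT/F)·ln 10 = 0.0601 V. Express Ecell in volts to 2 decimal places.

Sn⁴⁺/Sn²⁺ is reduced (cathode, E° = +0.15 V) and Tl⁺/Tl is oxidized (anode).
E°cell = E°cat − E°an = +0.15 − (−0.34) = +0.49 V; n = 2.
The balanced reaction is Sn⁴⁺(aq) + 2 Tl(s) → Sn²⁺(aq) + 2 Tl⁺(aq), so Q = ([Sn²⁺(aq)]·[Tl⁺(aq)]^2) / [Sn⁴⁺(aq)] = 6.94 and log Q = 0.842.
Applying E = E° − (RT ln10/nF)·log Q gives +0.49 − (0.0601/2)(0.842) = +0.46 V.

+0.46 V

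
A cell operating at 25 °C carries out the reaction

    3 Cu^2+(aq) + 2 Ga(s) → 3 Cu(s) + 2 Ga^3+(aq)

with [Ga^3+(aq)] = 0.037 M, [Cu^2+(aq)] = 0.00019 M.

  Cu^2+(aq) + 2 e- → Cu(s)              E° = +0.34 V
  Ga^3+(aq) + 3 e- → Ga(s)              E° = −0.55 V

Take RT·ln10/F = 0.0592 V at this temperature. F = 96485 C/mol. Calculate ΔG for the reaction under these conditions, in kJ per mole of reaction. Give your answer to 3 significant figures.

E°cell = +0.34 − (−0.55) = +0.89 V; the balanced reaction transfers n = 6 electrons.
Q = [Ga^3+(aq)]^2 / [Cu^2+(aq)]^3 = 2×10^8, so log Q = 8.300 and E = +0.89 − (0.0592/6)(8.300) = +0.8081 V.
Finally ΔG = −nFE = −(6)(96485 C/mol)(+0.8081 V) = −468 kJ/mol.

−468 kJ/mol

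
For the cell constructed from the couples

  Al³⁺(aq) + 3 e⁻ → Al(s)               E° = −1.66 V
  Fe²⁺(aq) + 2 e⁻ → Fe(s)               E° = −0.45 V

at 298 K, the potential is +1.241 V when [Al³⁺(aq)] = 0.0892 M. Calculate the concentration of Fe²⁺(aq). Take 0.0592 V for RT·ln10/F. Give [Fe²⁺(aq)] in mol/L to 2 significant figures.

The Fe²⁺/Fe couple has the larger reduction potential, so it is the cathode: E°cell = −0.45 − (−1.66) = +1.21 V and n = 6.
From the Nernst equation, log Q = n(E° − E)/0.0592 = 6·(+1.21 − (+1.241))/0.0592 = −3.142.
The balanced reaction is 3 Fe²⁺(aq) + 2 Al(s) → 3 Fe(s) + 2 Al³⁺(aq), so Q = [Al³⁺(aq)]^2 / [Fe²⁺(aq)]^3.
Solving for the unknown gives log [Fe²⁺(aq)] = 0.348, so [Fe²⁺(aq)] ≈ 2.2 M.

2.2 M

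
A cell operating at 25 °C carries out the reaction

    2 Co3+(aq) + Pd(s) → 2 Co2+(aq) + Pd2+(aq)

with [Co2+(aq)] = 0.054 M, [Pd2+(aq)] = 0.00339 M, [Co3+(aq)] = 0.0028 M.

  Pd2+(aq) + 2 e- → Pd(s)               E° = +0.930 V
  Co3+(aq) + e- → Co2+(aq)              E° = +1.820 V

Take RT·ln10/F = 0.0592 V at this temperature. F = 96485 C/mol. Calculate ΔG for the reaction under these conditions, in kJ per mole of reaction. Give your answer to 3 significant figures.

With Co³⁺/Co²⁺ reduced at the cathode, E°cell = +1.820 − (+0.930) = +0.890 V and n = 2.
Q = ([Co2+(aq)]^2·[Pd2+(aq)]) / [Co3+(aq)]^2 = 1.26, so log Q = 0.101 and E = +0.890 − (0.0592/2)(0.101) = +0.8870 V.
ΔG = −nFE = −(2)(96485)(+0.8870) J/mol = −171 kJ/mol.

−171 kJ/mol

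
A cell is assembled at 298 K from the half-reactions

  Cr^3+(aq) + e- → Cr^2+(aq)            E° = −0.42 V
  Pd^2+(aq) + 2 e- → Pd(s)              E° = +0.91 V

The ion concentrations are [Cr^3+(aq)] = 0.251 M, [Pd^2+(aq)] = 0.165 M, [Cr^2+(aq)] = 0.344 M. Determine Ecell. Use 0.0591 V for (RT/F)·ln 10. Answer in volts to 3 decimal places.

+1.315 V

Since E°(Pd²⁺/Pd) > E°(Cr³⁺/Cr²⁺), Pd²⁺/Pd serves as the cathode.
The standard potential is +0.91 − (−0.42) = +1.33 V and the balanced reaction transfers n = 2 electrons.
Balancing gives Pd^2+(aq) + 2 Cr^2+(aq) → Pd(s) + 2 Cr^3+(aq); hence Q = [Cr^3+(aq)]^2 / ([Pd^2+(aq)]·[Cr^2+(aq)]^2) = 3.23 (log Q = 0.509).
Applying E = E° − (RT ln10/nF)·log Q gives +1.33 − (0.0591/2)(0.509) = +1.315 V.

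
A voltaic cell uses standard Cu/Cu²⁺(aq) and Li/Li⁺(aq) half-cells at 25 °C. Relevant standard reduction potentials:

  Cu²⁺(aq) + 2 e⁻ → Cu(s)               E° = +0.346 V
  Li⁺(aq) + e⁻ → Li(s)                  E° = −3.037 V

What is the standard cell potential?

Of the two couples in this cell, the one with the more positive reduction potential is reduced at the cathode: here that is Cu²⁺/Cu (+0.346 V); Li⁺/Li (−3.037 V) is the anode.
E°cell = E°(cathode) − E°(anode) = +0.346 − (−3.037) = +3.383 V.

+3.383 V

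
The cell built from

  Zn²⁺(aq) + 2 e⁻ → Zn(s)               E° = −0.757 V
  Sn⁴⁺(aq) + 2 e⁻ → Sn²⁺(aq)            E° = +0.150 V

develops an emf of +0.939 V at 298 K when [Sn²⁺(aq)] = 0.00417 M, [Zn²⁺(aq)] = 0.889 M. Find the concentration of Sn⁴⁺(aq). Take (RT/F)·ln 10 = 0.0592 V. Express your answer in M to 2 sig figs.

Sn⁴⁺/Sn²⁺ is the cathode (higher E°); E°cell = +0.150 − (−0.757) = +0.907 V with n = 2.
From the Nernst equation, log Q = n(E° − E)/0.0592 = 2·(+0.907 − (+0.939))/0.0592 = −1.081.
The balanced reaction is Sn⁴⁺(aq) + Zn(s) → Sn²⁺(aq) + Zn²⁺(aq), so Q = ([Sn²⁺(aq)]·[Zn²⁺(aq)]) / [Sn⁴⁺(aq)].
Substituting the known concentrations and solving, log [Sn⁴⁺(aq)] = −1.350 and [Sn⁴⁺(aq)] = 0.045 M.

0.045 M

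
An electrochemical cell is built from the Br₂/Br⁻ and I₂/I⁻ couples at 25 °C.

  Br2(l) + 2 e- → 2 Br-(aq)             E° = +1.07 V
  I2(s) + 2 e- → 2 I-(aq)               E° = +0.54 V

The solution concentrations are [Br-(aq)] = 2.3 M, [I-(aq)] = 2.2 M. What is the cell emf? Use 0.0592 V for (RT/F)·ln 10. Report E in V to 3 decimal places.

+0.529 V

The Br₂/Br⁻ couple has the more positive E°, so it is the cathode; I₂/I⁻ is the anode.
E°cell = +1.07 − (+0.54) = +0.53 V, with n = 2 electrons transferred.
The balanced reaction is Br2(l) + 2 I-(aq) → 2 Br-(aq) + I2(s), so Q = [Br-(aq)]^2 / [I-(aq)]^2 = 1.09 and log Q = 0.039.
E = E° − (0.0592/n)·log Q = +0.53 − (0.0592/2)(0.039) = +0.529 V.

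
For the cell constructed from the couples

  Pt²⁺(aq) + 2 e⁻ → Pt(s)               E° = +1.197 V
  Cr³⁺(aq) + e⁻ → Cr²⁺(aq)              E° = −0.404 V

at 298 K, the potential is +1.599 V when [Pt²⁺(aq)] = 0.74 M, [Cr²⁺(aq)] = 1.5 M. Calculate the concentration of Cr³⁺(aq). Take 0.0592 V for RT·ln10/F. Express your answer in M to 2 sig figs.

1.4 M

Pt²⁺/Pt is the cathode (higher E°); E°cell = +1.197 − (−0.404) = +1.601 V with n = 2.
Since E = E° − (0.0592/n)·log Q, log Q = n(E° − E)/0.0592 = 0.068.
The balanced reaction is Pt²⁺(aq) + 2 Cr²⁺(aq) → Pt(s) + 2 Cr³⁺(aq), so Q = [Cr³⁺(aq)]^2 / ([Pt²⁺(aq)]·[Cr²⁺(aq)]^2).
Substituting the known concentrations and solving, log [Cr³⁺(aq)] = 0.145 and [Cr³⁺(aq)] = 1.4 M.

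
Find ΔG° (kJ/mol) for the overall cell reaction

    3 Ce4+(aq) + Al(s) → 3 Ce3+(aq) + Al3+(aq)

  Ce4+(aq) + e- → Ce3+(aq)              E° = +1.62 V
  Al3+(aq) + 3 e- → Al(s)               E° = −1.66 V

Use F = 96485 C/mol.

−949 kJ/mol

In the reaction as written Ce4+(aq) is reduced, so the Ce⁴⁺/Ce³⁺ couple is the cathode and Al³⁺/Al is the anode.
E°cell = +1.62 − (−1.66) = +3.28 V; balancing electrons gives n = 3.
ΔG° = −nFE°cell = −(3)(96485)(+3.28) J/mol = −949 kJ/mol.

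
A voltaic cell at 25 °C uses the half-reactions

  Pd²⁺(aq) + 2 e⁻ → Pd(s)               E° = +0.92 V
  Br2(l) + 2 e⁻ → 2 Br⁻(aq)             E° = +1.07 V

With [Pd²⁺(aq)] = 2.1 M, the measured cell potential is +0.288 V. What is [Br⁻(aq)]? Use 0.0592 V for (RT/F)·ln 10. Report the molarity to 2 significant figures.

The Br₂/Br⁻ couple has the larger reduction potential, so it is the cathode: E°cell = +1.07 − (+0.92) = +0.15 V and n = 2.
Since E = E° − (0.0592/n)·log Q, log Q = n(E° − E)/0.0592 = −4.662.
The balanced reaction is Br2(l) + Pd(s) → 2 Br⁻(aq) + Pd²⁺(aq), so Q = [Br⁻(aq)]^2·[Pd²⁺(aq)].
Isolating [Br⁻(aq)] in Q = 10^{−4.662} yields log [Br⁻(aq)] = −2.492, i.e. 0.0032 M.

0.0032 M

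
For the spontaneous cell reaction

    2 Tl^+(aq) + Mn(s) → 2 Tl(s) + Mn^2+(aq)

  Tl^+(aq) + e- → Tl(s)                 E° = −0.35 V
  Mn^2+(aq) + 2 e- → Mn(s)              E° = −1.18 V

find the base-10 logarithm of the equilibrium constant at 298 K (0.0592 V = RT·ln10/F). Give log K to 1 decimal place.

log K = 28.0

The Tl⁺/Tl couple is reduced (cathode); E°cell = −0.35 − (−1.18) = +0.83 V with n = 2.
At equilibrium E = 0, so log K = nE°cell / 0.0592 = (2)(+0.83) / 0.0592 = 28.0.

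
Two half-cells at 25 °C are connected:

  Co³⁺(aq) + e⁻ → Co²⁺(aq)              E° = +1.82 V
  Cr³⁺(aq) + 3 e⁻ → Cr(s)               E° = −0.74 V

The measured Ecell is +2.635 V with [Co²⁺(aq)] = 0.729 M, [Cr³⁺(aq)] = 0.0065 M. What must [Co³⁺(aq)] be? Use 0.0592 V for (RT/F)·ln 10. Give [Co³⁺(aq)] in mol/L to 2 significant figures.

2.5 M

The Co³⁺/Co²⁺ couple has the larger reduction potential, so it is the cathode: E°cell = +1.82 − (−0.74) = +2.56 V and n = 3.
From the Nernst equation, log Q = n(E° − E)/0.0592 = 3·(+2.56 − (+2.635))/0.0592 = −3.801.
Balancing electrons gives 3 Co³⁺(aq) + Cr(s) → 3 Co²⁺(aq) + Cr³⁺(aq); thus Q = ([Co²⁺(aq)]^3·[Cr³⁺(aq)]) / [Co³⁺(aq)]^3.
Solving for the unknown gives log [Co³⁺(aq)] = 0.401, so [Co³⁺(aq)] ≈ 2.5 M.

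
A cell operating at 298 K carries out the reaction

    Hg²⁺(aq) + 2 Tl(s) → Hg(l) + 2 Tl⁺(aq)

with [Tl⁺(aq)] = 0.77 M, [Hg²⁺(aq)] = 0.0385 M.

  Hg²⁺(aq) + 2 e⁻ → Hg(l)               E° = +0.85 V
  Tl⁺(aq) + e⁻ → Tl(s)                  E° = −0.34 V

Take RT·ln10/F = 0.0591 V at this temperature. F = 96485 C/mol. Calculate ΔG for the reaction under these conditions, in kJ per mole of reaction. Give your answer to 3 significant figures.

−223 kJ/mol

E°cell = +0.85 − (−0.34) = +1.19 V; the balanced reaction transfers n = 2 electrons.
Q = [Tl⁺(aq)]^2 / [Hg²⁺(aq)] = 15.4, so log Q = 1.188 and E = +1.19 − (0.0591/2)(1.188) = +1.1549 V.
Finally ΔG = −nFE = −(2)(96485 C/mol)(+1.1549 V) = −223 kJ/mol.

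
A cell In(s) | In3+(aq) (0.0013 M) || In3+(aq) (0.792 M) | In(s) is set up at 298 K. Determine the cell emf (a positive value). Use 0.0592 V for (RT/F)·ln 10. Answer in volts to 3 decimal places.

0.055 V

For a concentration cell E°cell = 0, since both electrodes use the same couple.
The compartment with the higher In3+(aq) concentration (0.792 M) acts as the cathode; ions are reduced there and produced at the dilute (0.0013 M) anode.
With n = 3, Ecell = −(0.0592/3)·log([dilute]/[conc]) = −(0.0592/3)·log(0.0013/0.792) = +0.055 V.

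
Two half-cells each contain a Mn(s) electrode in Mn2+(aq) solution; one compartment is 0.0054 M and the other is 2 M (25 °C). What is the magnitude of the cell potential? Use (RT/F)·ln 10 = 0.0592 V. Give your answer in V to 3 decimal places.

For a concentration cell E°cell = 0, since both electrodes use the same couple.
The compartment with the higher Mn2+(aq) concentration (2 M) acts as the cathode; ions are reduced there and produced at the dilute (0.0054 M) anode.
With n = 2, Ecell = −(0.0592/2)·log([dilute]/[conc]) = −(0.0592/2)·log(0.0054/2) = +0.076 V.

0.076 V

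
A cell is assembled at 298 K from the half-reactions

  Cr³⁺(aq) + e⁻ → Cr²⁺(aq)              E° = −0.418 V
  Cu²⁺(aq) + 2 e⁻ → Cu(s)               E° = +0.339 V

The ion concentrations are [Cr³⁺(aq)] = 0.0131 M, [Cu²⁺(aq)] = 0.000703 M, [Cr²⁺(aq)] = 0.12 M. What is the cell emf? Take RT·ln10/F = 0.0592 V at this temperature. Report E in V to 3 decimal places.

+0.721 V

Since E°(Cu²⁺/Cu) > E°(Cr³⁺/Cr²⁺), Cu²⁺/Cu serves as the cathode.
E°cell = +0.339 − (−0.418) = +0.757 V, with n = 2 electrons transferred.
Balancing gives Cu²⁺(aq) + 2 Cr²⁺(aq) → Cu(s) + 2 Cr³⁺(aq); hence Q = [Cr³⁺(aq)]^2 / ([Cu²⁺(aq)]·[Cr²⁺(aq)]^2) = 17 (log Q = 1.229).
By the Nernst equation, E = +0.757 − (0.0592/2)·(1.229) = +0.721 V.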